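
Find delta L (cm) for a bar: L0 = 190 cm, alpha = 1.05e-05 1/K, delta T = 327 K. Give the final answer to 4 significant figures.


dL = L0 * alpha * dT
dL = 190 * 1.05e-05 * 327
dL = 0.6524 cm


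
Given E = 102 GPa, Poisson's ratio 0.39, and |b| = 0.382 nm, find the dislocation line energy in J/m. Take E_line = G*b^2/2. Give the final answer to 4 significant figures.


Step 1: G = E / (2*(1+nu))
G = 102 / (2*(1+0.39)) = 36.6906 GPa = 3.66906e+10 Pa
Step 2: E_line = G*b^2/2
b = 0.382 nm = 3.82e-10 m
E_line = 0.5 * 3.66906e+10 * (3.82e-10)^2 = 2.677e-09 J/m


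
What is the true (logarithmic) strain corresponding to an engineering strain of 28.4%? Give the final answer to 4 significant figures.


epsilon_true = ln(1 + epsilon_eng)
epsilon_true = ln(1 + 0.284)
epsilon_true = 0.25


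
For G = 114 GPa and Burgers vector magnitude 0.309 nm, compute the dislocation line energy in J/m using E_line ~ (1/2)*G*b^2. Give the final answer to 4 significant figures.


E = G*b^2/2
b = 0.309 nm = 3.09e-10 m
G = 114 GPa = 1.14e+11 Pa
E = 0.5 * 1.14e+11 * (3.09e-10)^2
E = 5.442e-09 J/m


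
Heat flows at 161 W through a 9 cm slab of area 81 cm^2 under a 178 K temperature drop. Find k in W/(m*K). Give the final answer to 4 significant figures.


k = Q*L / (A*dT)
L = 0.09 m, A = 8.1e-03 m^2
k = 161 * 0.09 / (8.1e-03 * 178)
k = 10.05 W/(m*K)


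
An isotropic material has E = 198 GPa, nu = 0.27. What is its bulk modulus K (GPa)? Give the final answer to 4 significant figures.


K = E / (3*(1-2*nu))
K = 198 / (3*(1-2*0.27))
K = 143.5 GPa


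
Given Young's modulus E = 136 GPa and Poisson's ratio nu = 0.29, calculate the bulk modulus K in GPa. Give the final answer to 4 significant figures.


K = E / (3*(1-2*nu))
K = 136 / (3*(1-2*0.29))
K = 107.9 GPa


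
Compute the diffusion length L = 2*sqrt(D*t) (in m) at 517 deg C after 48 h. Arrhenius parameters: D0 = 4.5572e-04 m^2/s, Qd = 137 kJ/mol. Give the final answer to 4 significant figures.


Step 1: D = D0 * exp(-Qd/(R*T))
T = 790.15 K
D = 4.5572e-04 * exp(-137e3 / (8.314 * 790.15)) = 3.99649e-13 m^2/s
Step 2: L = 2*sqrt(D*t)
t = 48 h = 172800 s
L = 2*sqrt(3.99649e-13 * 172800) = 5.256e-04 m


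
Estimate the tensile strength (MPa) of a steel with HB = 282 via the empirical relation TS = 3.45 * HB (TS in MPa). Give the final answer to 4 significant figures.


TS (MPa) = 3.45 * HB
TS = 3.45 * 282
TS = 972.9 MPa


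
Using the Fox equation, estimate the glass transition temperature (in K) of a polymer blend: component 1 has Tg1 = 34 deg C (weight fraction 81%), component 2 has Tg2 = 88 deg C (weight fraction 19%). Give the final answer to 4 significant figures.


1/Tg = w1/Tg1 + w2/Tg2 (in Kelvin)
Tg1 = 307.15 K, Tg2 = 361.15 K
1/Tg = 0.81/307.15 + 0.19/361.15
Tg = 316.1 K


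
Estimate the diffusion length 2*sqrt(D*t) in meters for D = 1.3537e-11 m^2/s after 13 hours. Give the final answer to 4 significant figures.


t = 13 hr = 46800 s
Diffusion length = 2*sqrt(D*t)
= 2*sqrt(1.3537e-11 * 46800)
= 1.592e-03 m


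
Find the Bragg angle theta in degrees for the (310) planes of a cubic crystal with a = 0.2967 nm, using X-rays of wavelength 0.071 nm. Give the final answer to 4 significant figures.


d = a / sqrt(h^2+k^2+l^2)
d = 0.2967 / sqrt(10) = 0.0938248 nm
lambda = 2*d*sin(theta)  =>  sin(theta) = lambda / (2*d)
sin(theta) = 0.071 / (2 * 0.0938248) = 0.378365
theta = 22.23 deg


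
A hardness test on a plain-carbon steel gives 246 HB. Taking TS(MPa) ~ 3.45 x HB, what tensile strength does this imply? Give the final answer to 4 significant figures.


TS (MPa) = 3.45 * HB
TS = 3.45 * 246
TS = 848.7 MPa


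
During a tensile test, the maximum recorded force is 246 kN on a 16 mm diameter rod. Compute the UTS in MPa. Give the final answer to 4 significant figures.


A0 = pi*(d/2)^2 = pi*(16/2)^2 = 201.062 mm^2
UTS = F_max / A0 = 246*1000 / 201.062
UTS = 1224 MPa


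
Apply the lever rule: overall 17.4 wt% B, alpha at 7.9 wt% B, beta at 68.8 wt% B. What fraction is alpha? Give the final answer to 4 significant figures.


f_alpha = (C_beta - C0) / (C_beta - C_alpha)
f_alpha = (68.8 - 17.4) / (68.8 - 7.9)
f_alpha = 0.844


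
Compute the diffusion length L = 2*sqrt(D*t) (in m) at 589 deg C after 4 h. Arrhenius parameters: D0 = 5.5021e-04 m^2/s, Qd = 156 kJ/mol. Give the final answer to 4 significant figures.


Step 1: D = D0 * exp(-Qd/(R*T))
T = 862.15 K
D = 5.5021e-04 * exp(-156e3 / (8.314 * 862.15)) = 1.94399e-13 m^2/s
Step 2: L = 2*sqrt(D*t)
t = 4 h = 14400 s
L = 2*sqrt(1.94399e-13 * 14400) = 1.058e-04 m


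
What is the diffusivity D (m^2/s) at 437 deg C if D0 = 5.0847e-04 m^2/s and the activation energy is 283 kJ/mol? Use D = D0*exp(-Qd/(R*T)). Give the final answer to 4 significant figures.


D = D0 * exp(-Qd / (R*T))
T = 710.15 K
D = 5.0847e-04 * exp(-283e3 / (8.314 * 710.15))
D = 7.756e-25 m^2/s


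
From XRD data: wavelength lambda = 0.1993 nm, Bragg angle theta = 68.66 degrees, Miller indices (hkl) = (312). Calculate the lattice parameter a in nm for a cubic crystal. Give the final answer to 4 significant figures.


d = lambda / (2*sin(theta))
d = 0.1993 / (2*sin(68.66 deg))
d = 0.106985 nm
a = d * sqrt(h^2+k^2+l^2) = 0.106985 * sqrt(14)
a = 0.4003 nm


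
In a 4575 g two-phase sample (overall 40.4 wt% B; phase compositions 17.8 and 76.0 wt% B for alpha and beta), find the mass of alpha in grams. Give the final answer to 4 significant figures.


f_alpha = (C_beta - C0) / (C_beta - C_alpha)
f_alpha = (76.0 - 40.4) / (76.0 - 17.8) = 0.611684
m_alpha = f_alpha * m_total = 0.611684 * 4575 = 2798 g


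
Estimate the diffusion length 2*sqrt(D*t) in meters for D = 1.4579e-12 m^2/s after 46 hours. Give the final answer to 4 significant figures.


t = 46 hr = 165600 s
Diffusion length = 2*sqrt(D*t)
= 2*sqrt(1.4579e-12 * 165600)
= 9.827e-04 m


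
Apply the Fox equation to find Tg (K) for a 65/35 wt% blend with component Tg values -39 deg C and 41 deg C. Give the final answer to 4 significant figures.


1/Tg = w1/Tg1 + w2/Tg2 (in Kelvin)
Tg1 = 234.15 K, Tg2 = 314.15 K
1/Tg = 0.65/234.15 + 0.35/314.15
Tg = 257.1 K


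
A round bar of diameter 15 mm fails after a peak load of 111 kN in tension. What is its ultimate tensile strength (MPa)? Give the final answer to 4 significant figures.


A0 = pi*(d/2)^2 = pi*(15/2)^2 = 176.715 mm^2
UTS = F_max / A0 = 111*1000 / 176.715
UTS = 628.1 MPa


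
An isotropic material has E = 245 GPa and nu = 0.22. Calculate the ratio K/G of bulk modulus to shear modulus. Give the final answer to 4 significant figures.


G = E / (2*(1+nu))
G = 245 / (2*(1+0.22)) = 100.41 GPa
K = E / (3*(1-2*nu))
K = 245 / (3*(1-2*0.22)) = 145.833 GPa
K/G = 145.833 / 100.41 = 1.452


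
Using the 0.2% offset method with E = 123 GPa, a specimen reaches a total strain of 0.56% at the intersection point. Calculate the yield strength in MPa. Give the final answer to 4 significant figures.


Offset strain = 0.002
Elastic strain at yield = total_strain - offset = 5.6e-03 - 0.002 = 3.6e-03
sigma_y = E * elastic_strain = 123000 * 3.6e-03
sigma_y = 442.8 MPa


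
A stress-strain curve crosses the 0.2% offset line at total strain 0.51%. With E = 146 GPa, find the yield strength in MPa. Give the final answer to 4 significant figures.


Offset strain = 0.002
Elastic strain at yield = total_strain - offset = 5.1e-03 - 0.002 = 3.1e-03
sigma_y = E * elastic_strain = 146000 * 3.1e-03
sigma_y = 452.6 MPa


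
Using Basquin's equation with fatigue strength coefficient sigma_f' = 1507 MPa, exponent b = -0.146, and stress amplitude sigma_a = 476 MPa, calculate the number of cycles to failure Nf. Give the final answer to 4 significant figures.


sigma_a = sigma_f' * (2*Nf)^b
2*Nf = (sigma_a / sigma_f')^(1/b)
2*Nf = (476 / 1507)^(1/-0.146)
2*Nf = 2679.94
Nf = 1340 cycles


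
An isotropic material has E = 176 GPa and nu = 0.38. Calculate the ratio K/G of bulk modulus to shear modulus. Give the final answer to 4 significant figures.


G = E / (2*(1+nu))
G = 176 / (2*(1+0.38)) = 63.7681 GPa
K = E / (3*(1-2*nu))
K = 176 / (3*(1-2*0.38)) = 244.444 GPa
K/G = 244.444 / 63.7681 = 3.833


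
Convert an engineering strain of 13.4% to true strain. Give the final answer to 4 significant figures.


epsilon_true = ln(1 + epsilon_eng)
epsilon_true = ln(1 + 0.134)
epsilon_true = 0.1258


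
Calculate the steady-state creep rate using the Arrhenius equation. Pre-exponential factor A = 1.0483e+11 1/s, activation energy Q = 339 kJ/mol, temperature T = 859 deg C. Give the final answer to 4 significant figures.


rate = A * exp(-Q / (R*T))
T = 859 + 273.15 = 1132.15 K
rate = 1.0483e+11 * exp(-339e3 / (8.314 * 1132.15))
rate = 2.395e-05 1/s


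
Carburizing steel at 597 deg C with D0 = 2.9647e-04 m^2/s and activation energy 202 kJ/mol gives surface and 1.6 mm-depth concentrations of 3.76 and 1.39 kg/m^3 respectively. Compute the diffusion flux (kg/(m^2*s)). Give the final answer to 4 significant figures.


Step 1: D = D0 * exp(-Qd/(R*T))
T = 597 + 273.15 = 870.15 K
D = 2.9647e-04 * exp(-202e3 / (8.314 * 870.15)) = 2.21611e-16 m^2/s
Step 2: J = D * (C1 - C2) / dx
J = 2.21611e-16 * (3.76 - 1.39) / 1.6e-03
J = 3.283e-13 kg/(m^2*s)


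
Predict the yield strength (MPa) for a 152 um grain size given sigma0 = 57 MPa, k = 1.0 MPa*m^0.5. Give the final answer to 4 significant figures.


sigma_y = sigma0 + k / sqrt(d)
d = 152 um = 1.52e-04 m
sigma_y = 57 + 1.0 / sqrt(1.52e-04)
sigma_y = 138.1 MPa


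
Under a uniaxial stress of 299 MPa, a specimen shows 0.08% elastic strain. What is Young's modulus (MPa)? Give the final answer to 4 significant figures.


E = sigma / epsilon
epsilon = 0.08% = 8e-04
E = 299 / 8e-04
E = 373800 MPa


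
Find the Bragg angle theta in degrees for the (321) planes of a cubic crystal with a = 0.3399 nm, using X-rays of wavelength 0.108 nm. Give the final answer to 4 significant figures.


d = a / sqrt(h^2+k^2+l^2)
d = 0.3399 / sqrt(14) = 0.0908421 nm
lambda = 2*d*sin(theta)  =>  sin(theta) = lambda / (2*d)
sin(theta) = 0.108 / (2 * 0.0908421) = 0.594438
theta = 36.47 deg


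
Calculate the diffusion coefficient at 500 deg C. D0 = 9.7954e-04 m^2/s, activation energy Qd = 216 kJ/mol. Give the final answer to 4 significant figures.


D = D0 * exp(-Qd / (R*T))
T = 773.15 K
D = 9.7954e-04 * exp(-216e3 / (8.314 * 773.15))
D = 2.497e-18 m^2/s


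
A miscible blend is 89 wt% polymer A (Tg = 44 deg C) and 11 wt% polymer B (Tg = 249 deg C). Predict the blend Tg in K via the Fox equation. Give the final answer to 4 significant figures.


1/Tg = w1/Tg1 + w2/Tg2 (in Kelvin)
Tg1 = 317.15 K, Tg2 = 522.15 K
1/Tg = 0.89/317.15 + 0.11/522.15
Tg = 331.5 K


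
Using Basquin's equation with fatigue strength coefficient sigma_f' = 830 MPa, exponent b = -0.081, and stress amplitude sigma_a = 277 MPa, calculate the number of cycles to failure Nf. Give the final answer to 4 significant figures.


sigma_a = sigma_f' * (2*Nf)^b
2*Nf = (sigma_a / sigma_f')^(1/b)
2*Nf = (277 / 830)^(1/-0.081)
2*Nf = 765473
Nf = 382700 cycles


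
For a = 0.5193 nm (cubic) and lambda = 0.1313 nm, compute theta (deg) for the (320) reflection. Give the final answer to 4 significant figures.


d = a / sqrt(h^2+k^2+l^2)
d = 0.5193 / sqrt(13) = 0.144028 nm
lambda = 2*d*sin(theta)  =>  sin(theta) = lambda / (2*d)
sin(theta) = 0.1313 / (2 * 0.144028) = 0.455814
theta = 27.12 deg


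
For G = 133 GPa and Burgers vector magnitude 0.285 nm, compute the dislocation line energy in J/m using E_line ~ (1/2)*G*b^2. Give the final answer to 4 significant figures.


E = G*b^2/2
b = 0.285 nm = 2.85e-10 m
G = 133 GPa = 1.33e+11 Pa
E = 0.5 * 1.33e+11 * (2.85e-10)^2
E = 5.401e-09 J/m


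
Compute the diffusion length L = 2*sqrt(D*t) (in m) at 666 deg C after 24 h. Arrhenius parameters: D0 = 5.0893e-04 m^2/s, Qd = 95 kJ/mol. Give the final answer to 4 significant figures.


Step 1: D = D0 * exp(-Qd/(R*T))
T = 939.15 K
D = 5.0893e-04 * exp(-95e3 / (8.314 * 939.15)) = 2.64641e-09 m^2/s
Step 2: L = 2*sqrt(D*t)
t = 24 h = 86400 s
L = 2*sqrt(2.64641e-09 * 86400) = 0.03024 m


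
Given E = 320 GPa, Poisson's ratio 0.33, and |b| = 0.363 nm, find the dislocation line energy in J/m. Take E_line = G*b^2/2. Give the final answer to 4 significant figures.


Step 1: G = E / (2*(1+nu))
G = 320 / (2*(1+0.33)) = 120.301 GPa = 1.20301e+11 Pa
Step 2: E_line = G*b^2/2
b = 0.363 nm = 3.63e-10 m
E_line = 0.5 * 1.20301e+11 * (3.63e-10)^2 = 7.926e-09 J/m


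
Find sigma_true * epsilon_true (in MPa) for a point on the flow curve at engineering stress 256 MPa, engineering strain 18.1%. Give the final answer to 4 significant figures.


sigma_true = sigma_eng * (1 + epsilon_eng)
sigma_true = 256 * (1 + 0.181) = 302.336 MPa
epsilon_true = ln(1 + epsilon_eng)
epsilon_true = ln(1 + 0.181) = 0.166362
sigma_true * epsilon_true = 302.336 * 0.166362 = 50.3 MPa


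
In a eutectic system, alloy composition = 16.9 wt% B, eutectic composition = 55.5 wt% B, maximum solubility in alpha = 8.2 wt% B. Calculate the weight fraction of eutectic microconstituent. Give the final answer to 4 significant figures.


f_primary = (C_e - C0) / (C_e - C_alpha_max)
f_primary = (55.5 - 16.9) / (55.5 - 8.2)
f_primary = 0.816068
f_eutectic = 1 - 0.816068 = 0.1839


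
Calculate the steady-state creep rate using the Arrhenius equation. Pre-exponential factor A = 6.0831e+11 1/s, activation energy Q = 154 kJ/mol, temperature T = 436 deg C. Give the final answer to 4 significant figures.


rate = A * exp(-Q / (R*T))
T = 436 + 273.15 = 709.15 K
rate = 6.0831e+11 * exp(-154e3 / (8.314 * 709.15))
rate = 2.757 1/s


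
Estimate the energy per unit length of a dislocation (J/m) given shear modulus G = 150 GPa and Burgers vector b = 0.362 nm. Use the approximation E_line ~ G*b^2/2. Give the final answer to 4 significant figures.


E = G*b^2/2
b = 0.362 nm = 3.62e-10 m
G = 150 GPa = 1.5e+11 Pa
E = 0.5 * 1.5e+11 * (3.62e-10)^2
E = 9.828e-09 J/m


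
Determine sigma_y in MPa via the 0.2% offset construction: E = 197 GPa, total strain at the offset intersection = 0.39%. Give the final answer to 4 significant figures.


Offset strain = 0.002
Elastic strain at yield = total_strain - offset = 3.9e-03 - 0.002 = 1.9e-03
sigma_y = E * elastic_strain = 197000 * 1.9e-03
sigma_y = 374.3 MPa


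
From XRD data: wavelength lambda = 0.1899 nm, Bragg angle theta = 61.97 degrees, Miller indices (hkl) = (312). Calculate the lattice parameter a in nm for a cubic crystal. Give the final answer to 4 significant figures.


d = lambda / (2*sin(theta))
d = 0.1899 / (2*sin(61.97 deg))
d = 0.107567 nm
a = d * sqrt(h^2+k^2+l^2) = 0.107567 * sqrt(14)
a = 0.4025 nm


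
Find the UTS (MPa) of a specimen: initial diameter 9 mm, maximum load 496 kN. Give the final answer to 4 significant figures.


A0 = pi*(d/2)^2 = pi*(9/2)^2 = 63.6173 mm^2
UTS = F_max / A0 = 496*1000 / 63.6173
UTS = 7797 MPa


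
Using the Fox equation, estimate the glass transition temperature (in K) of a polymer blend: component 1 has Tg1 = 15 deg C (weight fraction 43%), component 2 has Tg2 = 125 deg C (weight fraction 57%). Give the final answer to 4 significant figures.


1/Tg = w1/Tg1 + w2/Tg2 (in Kelvin)
Tg1 = 288.15 K, Tg2 = 398.15 K
1/Tg = 0.43/288.15 + 0.57/398.15
Tg = 342 K


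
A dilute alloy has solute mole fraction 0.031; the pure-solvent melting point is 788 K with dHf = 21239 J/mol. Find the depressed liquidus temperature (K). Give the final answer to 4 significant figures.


dT = R*Tm^2*x / dHf
dT = 8.314 * 788^2 * 0.031 / 21239
dT = 7.53512 K
T_new = 788 - 7.53512 = 780.5 K


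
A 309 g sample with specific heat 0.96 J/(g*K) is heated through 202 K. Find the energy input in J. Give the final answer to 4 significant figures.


Q = m * cp * dT
Q = 309 * 0.96 * 202
Q = 59920 J


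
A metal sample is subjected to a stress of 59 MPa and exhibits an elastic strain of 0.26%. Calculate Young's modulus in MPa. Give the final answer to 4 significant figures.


E = sigma / epsilon
epsilon = 0.26% = 2.6e-03
E = 59 / 2.6e-03
E = 22690 MPa


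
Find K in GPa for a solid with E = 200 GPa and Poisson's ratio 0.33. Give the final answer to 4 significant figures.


K = E / (3*(1-2*nu))
K = 200 / (3*(1-2*0.33))
K = 196.1 GPa


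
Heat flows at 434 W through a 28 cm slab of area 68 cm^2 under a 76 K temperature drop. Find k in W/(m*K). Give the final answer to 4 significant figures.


k = Q*L / (A*dT)
L = 0.28 m, A = 6.8e-03 m^2
k = 434 * 0.28 / (6.8e-03 * 76)
k = 235.1 W/(m*K)


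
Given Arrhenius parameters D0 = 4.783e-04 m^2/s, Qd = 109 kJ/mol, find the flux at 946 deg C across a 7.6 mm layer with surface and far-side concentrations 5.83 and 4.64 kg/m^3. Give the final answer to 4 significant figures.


Step 1: D = D0 * exp(-Qd/(R*T))
T = 946 + 273.15 = 1219.15 K
D = 4.783e-04 * exp(-109e3 / (8.314 * 1219.15)) = 1.02191e-08 m^2/s
Step 2: J = D * (C1 - C2) / dx
J = 1.02191e-08 * (5.83 - 4.64) / 7.6e-03
J = 1.6e-06 kg/(m^2*s)


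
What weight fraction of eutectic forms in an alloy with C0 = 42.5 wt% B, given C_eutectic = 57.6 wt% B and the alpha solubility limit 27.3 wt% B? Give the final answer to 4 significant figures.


f_primary = (C_e - C0) / (C_e - C_alpha_max)
f_primary = (57.6 - 42.5) / (57.6 - 27.3)
f_primary = 0.49835
f_eutectic = 1 - 0.49835 = 0.5017


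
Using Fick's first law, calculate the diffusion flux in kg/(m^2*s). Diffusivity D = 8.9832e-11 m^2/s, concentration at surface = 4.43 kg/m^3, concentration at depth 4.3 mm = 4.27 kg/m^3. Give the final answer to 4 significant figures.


J = -D * (dC/dx) = D * (C1 - C2) / dx
J = 8.9832e-11 * (4.43 - 4.27) / 4.3e-03
J = 3.343e-09 kg/(m^2*s)


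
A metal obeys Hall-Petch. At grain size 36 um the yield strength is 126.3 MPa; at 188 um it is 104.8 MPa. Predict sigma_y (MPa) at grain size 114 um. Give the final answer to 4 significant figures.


sigma_y = sigma0 + k / sqrt(d)
1/sqrt(d1) = 1/sqrt(3.6e-05) = 166.667;  1/sqrt(d2) = 72.9325
k = (sigma1 - sigma2) / (1/sqrt(d1) - 1/sqrt(d2)) = (126.3 - 104.8) / (166.667 - 72.9325) = 0.229372 MPa*m^0.5
sigma0 = sigma1 - k/sqrt(d1) = 126.3 - 0.229372*166.667 = 88.0713 MPa
sigma_y(d3) = 88.0713 + 0.229372 / sqrt(1.14e-04) = 109.6 MPa


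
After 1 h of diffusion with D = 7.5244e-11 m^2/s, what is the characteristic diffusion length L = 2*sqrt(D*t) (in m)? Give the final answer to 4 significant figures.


t = 1 hr = 3600 s
Diffusion length = 2*sqrt(D*t)
= 2*sqrt(7.5244e-11 * 3600)
= 1.041e-03 m


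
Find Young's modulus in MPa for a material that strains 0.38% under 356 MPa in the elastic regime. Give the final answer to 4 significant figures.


E = sigma / epsilon
epsilon = 0.38% = 3.8e-03
E = 356 / 3.8e-03
E = 93680 MPa


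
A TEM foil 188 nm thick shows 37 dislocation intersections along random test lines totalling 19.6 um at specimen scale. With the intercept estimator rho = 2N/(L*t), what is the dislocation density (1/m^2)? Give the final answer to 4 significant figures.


rho = 2N / (L * t)
L = 19.6 um = 1.96e-05 m, t = 188 nm = 1.88e-07 m
rho = 2 * 37 / (1.96e-05 * 1.88e-07)
rho = 2.008e+13 1/m^2


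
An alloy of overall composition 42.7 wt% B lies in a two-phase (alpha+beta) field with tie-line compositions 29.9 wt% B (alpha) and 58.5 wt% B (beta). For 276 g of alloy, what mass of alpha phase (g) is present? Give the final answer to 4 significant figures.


f_alpha = (C_beta - C0) / (C_beta - C_alpha)
f_alpha = (58.5 - 42.7) / (58.5 - 29.9) = 0.552448
m_alpha = f_alpha * m_total = 0.552448 * 276 = 152.5 g


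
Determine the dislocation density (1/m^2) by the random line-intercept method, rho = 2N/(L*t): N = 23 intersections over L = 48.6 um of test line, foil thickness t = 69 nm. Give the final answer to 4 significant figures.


rho = 2N / (L * t)
L = 48.6 um = 4.86e-05 m, t = 69 nm = 6.9e-08 m
rho = 2 * 23 / (4.86e-05 * 6.9e-08)
rho = 1.372e+13 1/m^2


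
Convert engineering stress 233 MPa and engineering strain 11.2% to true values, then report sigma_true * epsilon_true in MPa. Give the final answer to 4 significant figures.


sigma_true = sigma_eng * (1 + epsilon_eng)
sigma_true = 233 * (1 + 0.112) = 259.096 MPa
epsilon_true = ln(1 + epsilon_eng)
epsilon_true = ln(1 + 0.112) = 0.10616
sigma_true * epsilon_true = 259.096 * 0.10616 = 27.51 MPa


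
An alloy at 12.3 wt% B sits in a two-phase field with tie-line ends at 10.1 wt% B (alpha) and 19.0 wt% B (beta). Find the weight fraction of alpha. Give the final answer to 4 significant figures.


f_alpha = (C_beta - C0) / (C_beta - C_alpha)
f_alpha = (19.0 - 12.3) / (19.0 - 10.1)
f_alpha = 0.7528


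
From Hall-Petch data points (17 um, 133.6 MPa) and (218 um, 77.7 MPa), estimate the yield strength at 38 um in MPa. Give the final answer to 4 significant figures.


sigma_y = sigma0 + k / sqrt(d)
1/sqrt(d1) = 1/sqrt(1.7e-05) = 242.536;  1/sqrt(d2) = 67.7285
k = (sigma1 - sigma2) / (1/sqrt(d1) - 1/sqrt(d2)) = (133.6 - 77.7) / (242.536 - 67.7285) = 0.319781 MPa*m^0.5
sigma0 = sigma1 - k/sqrt(d1) = 133.6 - 0.319781*242.536 = 56.0417 MPa
sigma_y(d3) = 56.0417 + 0.319781 / sqrt(3.8e-05) = 107.9 MPa


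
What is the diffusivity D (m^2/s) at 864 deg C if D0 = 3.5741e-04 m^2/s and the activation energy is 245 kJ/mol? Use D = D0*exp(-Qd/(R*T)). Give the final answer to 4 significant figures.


D = D0 * exp(-Qd / (R*T))
T = 1137.15 K
D = 3.5741e-04 * exp(-245e3 / (8.314 * 1137.15))
D = 1.99e-15 m^2/s


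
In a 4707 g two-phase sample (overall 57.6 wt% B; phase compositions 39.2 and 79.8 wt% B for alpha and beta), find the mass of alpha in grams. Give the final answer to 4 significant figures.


f_alpha = (C_beta - C0) / (C_beta - C_alpha)
f_alpha = (79.8 - 57.6) / (79.8 - 39.2) = 0.546798
m_alpha = f_alpha * m_total = 0.546798 * 4707 = 2574 g


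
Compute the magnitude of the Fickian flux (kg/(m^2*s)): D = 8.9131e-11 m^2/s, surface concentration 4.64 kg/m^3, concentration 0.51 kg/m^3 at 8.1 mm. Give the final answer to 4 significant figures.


J = -D * (dC/dx) = D * (C1 - C2) / dx
J = 8.9131e-11 * (4.64 - 0.51) / 8.1e-03
J = 4.545e-08 kg/(m^2*s)


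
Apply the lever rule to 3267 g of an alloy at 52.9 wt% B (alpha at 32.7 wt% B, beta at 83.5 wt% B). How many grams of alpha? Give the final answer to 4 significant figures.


f_alpha = (C_beta - C0) / (C_beta - C_alpha)
f_alpha = (83.5 - 52.9) / (83.5 - 32.7) = 0.602362
m_alpha = f_alpha * m_total = 0.602362 * 3267 = 1968 g


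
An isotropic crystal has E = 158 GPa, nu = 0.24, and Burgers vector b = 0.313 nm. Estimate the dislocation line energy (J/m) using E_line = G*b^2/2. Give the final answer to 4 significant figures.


Step 1: G = E / (2*(1+nu))
G = 158 / (2*(1+0.24)) = 63.7097 GPa = 6.37097e+10 Pa
Step 2: E_line = G*b^2/2
b = 0.313 nm = 3.13e-10 m
E_line = 0.5 * 6.37097e+10 * (3.13e-10)^2 = 3.121e-09 J/m


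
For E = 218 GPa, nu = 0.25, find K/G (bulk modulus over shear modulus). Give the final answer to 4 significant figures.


G = E / (2*(1+nu))
G = 218 / (2*(1+0.25)) = 87.2 GPa
K = E / (3*(1-2*nu))
K = 218 / (3*(1-2*0.25)) = 145.333 GPa
K/G = 145.333 / 87.2 = 1.667


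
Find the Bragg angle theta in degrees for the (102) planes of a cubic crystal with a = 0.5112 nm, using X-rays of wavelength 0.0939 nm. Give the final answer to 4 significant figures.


d = a / sqrt(h^2+k^2+l^2)
d = 0.5112 / sqrt(5) = 0.228616 nm
lambda = 2*d*sin(theta)  =>  sin(theta) = lambda / (2*d)
sin(theta) = 0.0939 / (2 * 0.228616) = 0.205367
theta = 11.85 deg


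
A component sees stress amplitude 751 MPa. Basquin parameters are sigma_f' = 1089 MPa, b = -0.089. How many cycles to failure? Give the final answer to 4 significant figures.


sigma_a = sigma_f' * (2*Nf)^b
2*Nf = (sigma_a / sigma_f')^(1/b)
2*Nf = (751 / 1089)^(1/-0.089)
2*Nf = 65.065
Nf = 32.53 cycles


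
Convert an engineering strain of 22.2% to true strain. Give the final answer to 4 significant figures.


epsilon_true = ln(1 + epsilon_eng)
epsilon_true = ln(1 + 0.222)
epsilon_true = 0.2005


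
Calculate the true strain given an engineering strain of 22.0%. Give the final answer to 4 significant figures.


epsilon_true = ln(1 + epsilon_eng)
epsilon_true = ln(1 + 0.22)
epsilon_true = 0.1989


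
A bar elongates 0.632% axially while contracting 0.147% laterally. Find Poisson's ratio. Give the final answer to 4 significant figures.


nu = -epsilon_lat / epsilon_axial
Lateral strain is contraction (negative), so using magnitudes:
nu = 0.147 / 0.632
nu = 0.2326


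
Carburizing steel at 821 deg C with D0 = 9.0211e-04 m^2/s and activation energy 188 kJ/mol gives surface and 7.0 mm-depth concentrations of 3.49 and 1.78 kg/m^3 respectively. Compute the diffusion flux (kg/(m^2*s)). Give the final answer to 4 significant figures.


Step 1: D = D0 * exp(-Qd/(R*T))
T = 821 + 273.15 = 1094.15 K
D = 9.0211e-04 * exp(-188e3 / (8.314 * 1094.15)) = 9.54617e-13 m^2/s
Step 2: J = D * (C1 - C2) / dx
J = 9.54617e-13 * (3.49 - 1.78) / 7e-03
J = 2.332e-10 kg/(m^2*s)


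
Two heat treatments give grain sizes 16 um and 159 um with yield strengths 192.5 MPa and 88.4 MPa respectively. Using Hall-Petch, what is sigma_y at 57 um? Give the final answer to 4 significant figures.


sigma_y = sigma0 + k / sqrt(d)
1/sqrt(d1) = 1/sqrt(1.6e-05) = 250;  1/sqrt(d2) = 79.3052
k = (sigma1 - sigma2) / (1/sqrt(d1) - 1/sqrt(d2)) = (192.5 - 88.4) / (250 - 79.3052) = 0.60986 MPa*m^0.5
sigma0 = sigma1 - k/sqrt(d1) = 192.5 - 0.60986*250 = 40.0349 MPa
sigma_y(d3) = 40.0349 + 0.60986 / sqrt(5.7e-05) = 120.8 MPa


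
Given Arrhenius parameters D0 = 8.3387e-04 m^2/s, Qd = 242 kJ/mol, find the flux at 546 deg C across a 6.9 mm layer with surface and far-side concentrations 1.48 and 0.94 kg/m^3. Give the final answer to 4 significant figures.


Step 1: D = D0 * exp(-Qd/(R*T))
T = 546 + 273.15 = 819.15 K
D = 8.3387e-04 * exp(-242e3 / (8.314 * 819.15)) = 3.08288e-19 m^2/s
Step 2: J = D * (C1 - C2) / dx
J = 3.08288e-19 * (1.48 - 0.94) / 6.9e-03
J = 2.413e-17 kg/(m^2*s)


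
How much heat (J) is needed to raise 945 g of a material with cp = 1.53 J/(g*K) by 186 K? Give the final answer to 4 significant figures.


Q = m * cp * dT
Q = 945 * 1.53 * 186
Q = 268900 J


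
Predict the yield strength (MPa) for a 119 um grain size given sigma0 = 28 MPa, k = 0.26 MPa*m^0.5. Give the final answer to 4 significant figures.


sigma_y = sigma0 + k / sqrt(d)
d = 119 um = 1.19e-04 m
sigma_y = 28 + 0.26 / sqrt(1.19e-04)
sigma_y = 51.83 MPa


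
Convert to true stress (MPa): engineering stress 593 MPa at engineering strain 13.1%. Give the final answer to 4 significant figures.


sigma_true = sigma_eng * (1 + epsilon_eng)
sigma_true = 593 * (1 + 0.131)
sigma_true = 670.7 MPa


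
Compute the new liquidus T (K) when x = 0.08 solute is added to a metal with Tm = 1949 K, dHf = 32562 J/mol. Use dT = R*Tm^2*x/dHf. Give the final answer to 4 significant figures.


dT = R*Tm^2*x / dHf
dT = 8.314 * 1949^2 * 0.08 / 32562
dT = 77.5912 K
T_new = 1949 - 77.5912 = 1871 K


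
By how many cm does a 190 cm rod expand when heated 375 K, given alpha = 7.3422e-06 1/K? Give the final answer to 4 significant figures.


dL = L0 * alpha * dT
dL = 190 * 7.3422e-06 * 375
dL = 0.5231 cm


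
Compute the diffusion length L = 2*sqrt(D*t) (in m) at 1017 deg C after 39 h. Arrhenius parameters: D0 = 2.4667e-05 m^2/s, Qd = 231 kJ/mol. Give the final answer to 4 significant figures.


Step 1: D = D0 * exp(-Qd/(R*T))
T = 1290.15 K
D = 2.4667e-05 * exp(-231e3 / (8.314 * 1290.15)) = 1.09451e-14 m^2/s
Step 2: L = 2*sqrt(D*t)
t = 39 h = 140400 s
L = 2*sqrt(1.09451e-14 * 140400) = 7.84e-05 m


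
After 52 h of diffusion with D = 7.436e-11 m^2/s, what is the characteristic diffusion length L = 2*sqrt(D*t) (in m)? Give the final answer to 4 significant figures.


t = 52 hr = 187200 s
Diffusion length = 2*sqrt(D*t)
= 2*sqrt(7.436e-11 * 187200)
= 7.462e-03 m


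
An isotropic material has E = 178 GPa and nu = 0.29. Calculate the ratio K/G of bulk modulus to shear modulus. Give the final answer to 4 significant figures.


G = E / (2*(1+nu))
G = 178 / (2*(1+0.29)) = 68.9922 GPa
K = E / (3*(1-2*nu))
K = 178 / (3*(1-2*0.29)) = 141.27 GPa
K/G = 141.27 / 68.9922 = 2.048


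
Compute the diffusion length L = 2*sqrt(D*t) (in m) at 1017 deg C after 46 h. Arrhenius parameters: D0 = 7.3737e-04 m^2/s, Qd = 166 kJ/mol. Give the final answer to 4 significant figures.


Step 1: D = D0 * exp(-Qd/(R*T))
T = 1290.15 K
D = 7.3737e-04 * exp(-166e3 / (8.314 * 1290.15)) = 1.40138e-10 m^2/s
Step 2: L = 2*sqrt(D*t)
t = 46 h = 165600 s
L = 2*sqrt(1.40138e-10 * 165600) = 9.635e-03 m


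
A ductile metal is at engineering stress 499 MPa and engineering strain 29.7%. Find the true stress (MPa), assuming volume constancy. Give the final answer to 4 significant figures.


sigma_true = sigma_eng * (1 + epsilon_eng)
sigma_true = 499 * (1 + 0.297)
sigma_true = 647.2 MPa


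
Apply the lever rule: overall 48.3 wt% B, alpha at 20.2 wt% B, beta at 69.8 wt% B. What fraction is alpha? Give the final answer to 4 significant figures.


f_alpha = (C_beta - C0) / (C_beta - C_alpha)
f_alpha = (69.8 - 48.3) / (69.8 - 20.2)
f_alpha = 0.4335


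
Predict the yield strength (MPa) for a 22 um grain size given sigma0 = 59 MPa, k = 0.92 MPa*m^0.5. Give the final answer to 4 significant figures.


sigma_y = sigma0 + k / sqrt(d)
d = 22 um = 2.2e-05 m
sigma_y = 59 + 0.92 / sqrt(2.2e-05)
sigma_y = 255.1 MPa


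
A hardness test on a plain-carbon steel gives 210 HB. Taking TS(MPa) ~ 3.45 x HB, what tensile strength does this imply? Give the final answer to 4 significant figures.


TS (MPa) = 3.45 * HB
TS = 3.45 * 210
TS = 724.5 MPa


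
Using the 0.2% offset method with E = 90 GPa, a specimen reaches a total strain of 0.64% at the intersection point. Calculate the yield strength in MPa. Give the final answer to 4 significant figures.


Offset strain = 0.002
Elastic strain at yield = total_strain - offset = 6.4e-03 - 0.002 = 4.4e-03
sigma_y = E * elastic_strain = 90000 * 4.4e-03
sigma_y = 396 MPa


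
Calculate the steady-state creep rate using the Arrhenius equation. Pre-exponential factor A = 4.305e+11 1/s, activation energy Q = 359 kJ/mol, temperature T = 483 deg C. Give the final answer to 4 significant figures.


rate = A * exp(-Q / (R*T))
T = 483 + 273.15 = 756.15 K
rate = 4.305e+11 * exp(-359e3 / (8.314 * 756.15))
rate = 6.815e-14 1/s


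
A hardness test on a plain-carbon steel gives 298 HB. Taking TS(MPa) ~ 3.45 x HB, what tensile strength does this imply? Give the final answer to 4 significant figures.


TS (MPa) = 3.45 * HB
TS = 3.45 * 298
TS = 1028 MPa


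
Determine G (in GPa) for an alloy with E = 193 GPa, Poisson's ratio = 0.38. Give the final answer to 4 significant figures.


G = E / (2*(1+nu))
G = 193 / (2*(1+0.38))
G = 69.93 GPa


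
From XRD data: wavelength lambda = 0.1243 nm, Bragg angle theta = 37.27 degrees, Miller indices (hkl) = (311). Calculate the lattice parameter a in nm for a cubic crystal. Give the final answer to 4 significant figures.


d = lambda / (2*sin(theta))
d = 0.1243 / (2*sin(37.27 deg))
d = 0.10263 nm
a = d * sqrt(h^2+k^2+l^2) = 0.10263 * sqrt(11)
a = 0.3404 nm


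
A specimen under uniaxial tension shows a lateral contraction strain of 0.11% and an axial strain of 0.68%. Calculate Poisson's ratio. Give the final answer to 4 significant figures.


nu = -epsilon_lat / epsilon_axial
Lateral strain is contraction (negative), so using magnitudes:
nu = 0.11 / 0.68
nu = 0.1618


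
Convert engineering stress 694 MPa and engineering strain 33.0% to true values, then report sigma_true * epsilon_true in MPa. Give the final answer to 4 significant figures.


sigma_true = sigma_eng * (1 + epsilon_eng)
sigma_true = 694 * (1 + 0.33) = 923.02 MPa
epsilon_true = ln(1 + epsilon_eng)
epsilon_true = ln(1 + 0.33) = 0.285179
sigma_true * epsilon_true = 923.02 * 0.285179 = 263.2 MPa


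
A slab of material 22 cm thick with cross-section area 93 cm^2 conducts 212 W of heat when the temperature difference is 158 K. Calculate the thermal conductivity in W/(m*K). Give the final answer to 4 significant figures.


k = Q*L / (A*dT)
L = 0.22 m, A = 9.3e-03 m^2
k = 212 * 0.22 / (9.3e-03 * 158)
k = 31.74 W/(m*K)


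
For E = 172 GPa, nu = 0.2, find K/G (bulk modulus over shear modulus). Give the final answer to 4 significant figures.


G = E / (2*(1+nu))
G = 172 / (2*(1+0.2)) = 71.6667 GPa
K = E / (3*(1-2*nu))
K = 172 / (3*(1-2*0.2)) = 95.5556 GPa
K/G = 95.5556 / 71.6667 = 1.333


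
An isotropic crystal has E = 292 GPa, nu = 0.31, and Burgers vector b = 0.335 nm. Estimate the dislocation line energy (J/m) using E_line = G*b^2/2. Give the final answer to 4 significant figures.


Step 1: G = E / (2*(1+nu))
G = 292 / (2*(1+0.31)) = 111.45 GPa = 1.1145e+11 Pa
Step 2: E_line = G*b^2/2
b = 0.335 nm = 3.35e-10 m
E_line = 0.5 * 1.1145e+11 * (3.35e-10)^2 = 6.254e-09 J/m


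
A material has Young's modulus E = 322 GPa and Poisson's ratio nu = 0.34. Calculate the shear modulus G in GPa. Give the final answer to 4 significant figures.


G = E / (2*(1+nu))
G = 322 / (2*(1+0.34))
G = 120.1 GPa


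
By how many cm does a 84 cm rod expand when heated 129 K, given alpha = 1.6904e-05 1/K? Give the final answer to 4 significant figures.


dL = L0 * alpha * dT
dL = 84 * 1.6904e-05 * 129
dL = 0.1832 cm


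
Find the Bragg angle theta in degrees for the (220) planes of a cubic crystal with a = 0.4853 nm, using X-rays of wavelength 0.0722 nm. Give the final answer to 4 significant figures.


d = a / sqrt(h^2+k^2+l^2)
d = 0.4853 / sqrt(8) = 0.171579 nm
lambda = 2*d*sin(theta)  =>  sin(theta) = lambda / (2*d)
sin(theta) = 0.0722 / (2 * 0.171579) = 0.210398
theta = 12.15 deg


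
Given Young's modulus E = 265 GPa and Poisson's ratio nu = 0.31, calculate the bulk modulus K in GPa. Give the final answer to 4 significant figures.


K = E / (3*(1-2*nu))
K = 265 / (3*(1-2*0.31))
K = 232.5 GPa


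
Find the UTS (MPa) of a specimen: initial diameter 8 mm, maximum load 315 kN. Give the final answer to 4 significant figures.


A0 = pi*(d/2)^2 = pi*(8/2)^2 = 50.2655 mm^2
UTS = F_max / A0 = 315*1000 / 50.2655
UTS = 6267 MPa


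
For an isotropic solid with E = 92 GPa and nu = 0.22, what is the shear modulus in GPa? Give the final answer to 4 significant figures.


G = E / (2*(1+nu))
G = 92 / (2*(1+0.22))
G = 37.7 GPa


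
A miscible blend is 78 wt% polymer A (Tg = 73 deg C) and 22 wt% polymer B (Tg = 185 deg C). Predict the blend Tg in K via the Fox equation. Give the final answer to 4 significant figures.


1/Tg = w1/Tg1 + w2/Tg2 (in Kelvin)
Tg1 = 346.15 K, Tg2 = 458.15 K
1/Tg = 0.78/346.15 + 0.22/458.15
Tg = 365.8 K


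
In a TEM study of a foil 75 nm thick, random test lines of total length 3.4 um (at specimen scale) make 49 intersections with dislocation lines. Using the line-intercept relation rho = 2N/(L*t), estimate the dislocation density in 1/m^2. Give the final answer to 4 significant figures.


rho = 2N / (L * t)
L = 3.4 um = 3.4e-06 m, t = 75 nm = 7.5e-08 m
rho = 2 * 49 / (3.4e-06 * 7.5e-08)
rho = 3.843e+14 1/m^2


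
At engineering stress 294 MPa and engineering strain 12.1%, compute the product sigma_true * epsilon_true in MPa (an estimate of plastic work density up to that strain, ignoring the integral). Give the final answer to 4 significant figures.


sigma_true = sigma_eng * (1 + epsilon_eng)
sigma_true = 294 * (1 + 0.121) = 329.574 MPa
epsilon_true = ln(1 + epsilon_eng)
epsilon_true = ln(1 + 0.121) = 0.114221
sigma_true * epsilon_true = 329.574 * 0.114221 = 37.64 MPa


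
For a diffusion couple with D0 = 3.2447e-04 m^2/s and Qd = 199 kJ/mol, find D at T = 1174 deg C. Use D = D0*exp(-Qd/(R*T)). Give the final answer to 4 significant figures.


D = D0 * exp(-Qd / (R*T))
T = 1447.15 K
D = 3.2447e-04 * exp(-199e3 / (8.314 * 1447.15))
D = 2.128e-11 m^2/s


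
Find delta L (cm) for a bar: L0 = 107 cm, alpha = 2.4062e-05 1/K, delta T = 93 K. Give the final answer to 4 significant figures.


dL = L0 * alpha * dT
dL = 107 * 2.4062e-05 * 93
dL = 0.2394 cm


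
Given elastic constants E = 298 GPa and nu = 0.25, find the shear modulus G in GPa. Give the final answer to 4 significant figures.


G = E / (2*(1+nu))
G = 298 / (2*(1+0.25))
G = 119.2 GPa


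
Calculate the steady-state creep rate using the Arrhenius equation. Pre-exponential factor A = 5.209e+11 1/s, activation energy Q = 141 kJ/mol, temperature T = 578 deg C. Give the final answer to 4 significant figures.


rate = A * exp(-Q / (R*T))
T = 578 + 273.15 = 851.15 K
rate = 5.209e+11 * exp(-141e3 / (8.314 * 851.15))
rate = 1157 1/s


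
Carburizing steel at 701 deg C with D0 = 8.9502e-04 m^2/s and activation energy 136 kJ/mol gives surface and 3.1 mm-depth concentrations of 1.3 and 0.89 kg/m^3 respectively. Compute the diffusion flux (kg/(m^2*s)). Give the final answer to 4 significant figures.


Step 1: D = D0 * exp(-Qd/(R*T))
T = 701 + 273.15 = 974.15 K
D = 8.9502e-04 * exp(-136e3 / (8.314 * 974.15)) = 4.56194e-11 m^2/s
Step 2: J = D * (C1 - C2) / dx
J = 4.56194e-11 * (1.3 - 0.89) / 3.1e-03
J = 6.034e-09 kg/(m^2*s)


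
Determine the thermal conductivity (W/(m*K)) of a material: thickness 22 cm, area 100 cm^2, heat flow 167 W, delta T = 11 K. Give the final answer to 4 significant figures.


k = Q*L / (A*dT)
L = 0.22 m, A = 0.01 m^2
k = 167 * 0.22 / (0.01 * 11)
k = 334 W/(m*K)


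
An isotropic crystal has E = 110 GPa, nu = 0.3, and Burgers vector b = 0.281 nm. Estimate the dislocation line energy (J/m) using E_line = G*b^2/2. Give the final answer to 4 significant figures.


Step 1: G = E / (2*(1+nu))
G = 110 / (2*(1+0.3)) = 42.3077 GPa = 4.23077e+10 Pa
Step 2: E_line = G*b^2/2
b = 0.281 nm = 2.81e-10 m
E_line = 0.5 * 4.23077e+10 * (2.81e-10)^2 = 1.67e-09 J/m


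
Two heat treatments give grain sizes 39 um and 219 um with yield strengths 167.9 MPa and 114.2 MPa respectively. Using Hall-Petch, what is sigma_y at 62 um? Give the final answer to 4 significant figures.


sigma_y = sigma0 + k / sqrt(d)
1/sqrt(d1) = 1/sqrt(3.9e-05) = 160.128;  1/sqrt(d2) = 67.5737
k = (sigma1 - sigma2) / (1/sqrt(d1) - 1/sqrt(d2)) = (167.9 - 114.2) / (160.128 - 67.5737) = 0.580199 MPa*m^0.5
sigma0 = sigma1 - k/sqrt(d1) = 167.9 - 0.580199*160.128 = 74.9938 MPa
sigma_y(d3) = 74.9938 + 0.580199 / sqrt(6.2e-05) = 148.7 MPa


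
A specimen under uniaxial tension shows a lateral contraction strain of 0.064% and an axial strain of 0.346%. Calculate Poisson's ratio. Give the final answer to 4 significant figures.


nu = -epsilon_lat / epsilon_axial
Lateral strain is contraction (negative), so using magnitudes:
nu = 0.064 / 0.346
nu = 0.185


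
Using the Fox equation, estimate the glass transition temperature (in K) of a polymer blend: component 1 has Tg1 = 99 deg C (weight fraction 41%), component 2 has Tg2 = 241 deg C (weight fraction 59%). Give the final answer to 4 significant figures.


1/Tg = w1/Tg1 + w2/Tg2 (in Kelvin)
Tg1 = 372.15 K, Tg2 = 514.15 K
1/Tg = 0.41/372.15 + 0.59/514.15
Tg = 444.6 K


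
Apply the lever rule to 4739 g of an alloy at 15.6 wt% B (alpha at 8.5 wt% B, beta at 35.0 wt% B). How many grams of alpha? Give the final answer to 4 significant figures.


f_alpha = (C_beta - C0) / (C_beta - C_alpha)
f_alpha = (35.0 - 15.6) / (35.0 - 8.5) = 0.732075
m_alpha = f_alpha * m_total = 0.732075 * 4739 = 3469 g


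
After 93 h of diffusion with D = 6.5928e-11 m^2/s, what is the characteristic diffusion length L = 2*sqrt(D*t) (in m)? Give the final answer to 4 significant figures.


t = 93 hr = 334800 s
Diffusion length = 2*sqrt(D*t)
= 2*sqrt(6.5928e-11 * 334800)
= 9.396e-03 m


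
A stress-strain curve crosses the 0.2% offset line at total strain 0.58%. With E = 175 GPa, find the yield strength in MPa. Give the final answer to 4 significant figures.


Offset strain = 0.002
Elastic strain at yield = total_strain - offset = 5.8e-03 - 0.002 = 3.8e-03
sigma_y = E * elastic_strain = 175000 * 3.8e-03
sigma_y = 665 MPa
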